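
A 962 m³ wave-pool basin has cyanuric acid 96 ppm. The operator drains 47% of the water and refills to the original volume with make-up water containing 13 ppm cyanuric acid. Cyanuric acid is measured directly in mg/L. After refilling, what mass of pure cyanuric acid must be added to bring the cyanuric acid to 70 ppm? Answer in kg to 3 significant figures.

Volume: 962 m³ = 962,000 L.
After draining 47% and refilling: 96 × 0.53 + 13 × 0.47 = 56.99 ppm.
Deficit to target: 70 − 56.99 = 13.01 mg/L.
Mass: 13.01 mg/L × 962,000 L = 12,520 g cyanuric acid.

12.5 kg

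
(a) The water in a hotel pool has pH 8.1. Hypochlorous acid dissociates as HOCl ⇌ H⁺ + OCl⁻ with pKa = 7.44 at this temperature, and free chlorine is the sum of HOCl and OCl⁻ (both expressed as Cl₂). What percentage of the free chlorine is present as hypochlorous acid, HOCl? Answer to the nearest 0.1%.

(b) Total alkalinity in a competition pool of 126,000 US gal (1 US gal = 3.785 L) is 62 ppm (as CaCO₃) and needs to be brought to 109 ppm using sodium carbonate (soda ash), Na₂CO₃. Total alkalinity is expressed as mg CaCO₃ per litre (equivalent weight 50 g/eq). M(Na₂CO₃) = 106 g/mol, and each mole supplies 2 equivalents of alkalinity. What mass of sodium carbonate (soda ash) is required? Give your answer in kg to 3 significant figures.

(a) [OCl⁻]/[HOCl] = 10^(pH − pKa) = 10^(8.1 − 7.44) = 10^0.66 = 4.571.
(a) Fraction as HOCl = 1 / (1 + 4.571) = 0.1795.

(b) Volume: 126,000 US gal × 3.785 L/gal = 476,910 L.
(b) Alkalinity to add: (109 − 62) = 47 mg/L as CaCO₃ × 476,910 L = 22,410 g as CaCO₃.
(b) Equivalents: 22,410 g ÷ 50 g/eq = 448.3 eq.
(b) Each mole of Na₂CO₃ supplies 2 eq, so 448.3 / 2 = 224.1 mol.
(b) Mass: 224.1 mol × 106 g/mol = 23,760 g.

(a) 18.0%; (b) 23.8 kg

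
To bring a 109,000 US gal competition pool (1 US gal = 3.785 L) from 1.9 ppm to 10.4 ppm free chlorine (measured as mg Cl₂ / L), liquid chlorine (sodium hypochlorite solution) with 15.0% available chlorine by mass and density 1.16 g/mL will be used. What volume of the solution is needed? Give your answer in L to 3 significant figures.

Volume: 109,000 US gal × 3.785 L/gal = 412,565 L.
Chlorine deficit: 10.4 − 1.9 = 8.5 ppm = 8.5 mg/L as Cl₂.
Cl₂ equivalent needed: 8.5 mg/L × 412,565 L = 3,507,000 mg = 3507 g.
Product at 15.0% available chlorine: 3507 / 0.15 = 23,380 g.
Volume at density 1.16 g/mL: 23,380 g ÷ 1.16 g/mL = 20,150 mL.

20.2 L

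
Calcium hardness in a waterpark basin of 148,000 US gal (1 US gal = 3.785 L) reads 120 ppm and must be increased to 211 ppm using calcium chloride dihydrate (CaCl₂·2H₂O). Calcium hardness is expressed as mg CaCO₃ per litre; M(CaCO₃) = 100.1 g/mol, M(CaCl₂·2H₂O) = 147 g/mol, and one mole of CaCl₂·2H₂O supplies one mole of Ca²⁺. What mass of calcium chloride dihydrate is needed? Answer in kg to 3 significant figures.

Volume: 148,000 US gal × 3.785 L/gal = 560,180 L.
Hardness to add: (211 − 120) = 91 mg/L as CaCO₃ × 560,180 L = 50,980 g as CaCO₃.
Moles of Ca²⁺ (1 mol Ca²⁺ ≡ 1 mol CaCO₃): 50,980 / 100.1 g/mol = 509.3 mol.
Mass of CaCl₂·2H₂O: 509.3 × 147 = 74,860 g.

74.9 kg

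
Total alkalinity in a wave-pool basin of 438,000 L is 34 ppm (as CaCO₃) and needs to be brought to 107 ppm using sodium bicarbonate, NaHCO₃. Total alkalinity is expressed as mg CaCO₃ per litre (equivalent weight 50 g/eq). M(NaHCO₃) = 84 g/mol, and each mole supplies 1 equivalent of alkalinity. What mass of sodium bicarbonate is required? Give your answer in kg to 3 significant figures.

53.7 kg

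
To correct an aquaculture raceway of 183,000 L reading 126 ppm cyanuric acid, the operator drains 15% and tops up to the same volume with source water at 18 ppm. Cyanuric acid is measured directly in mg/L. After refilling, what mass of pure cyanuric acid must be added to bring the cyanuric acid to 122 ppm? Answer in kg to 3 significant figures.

After draining 15% and refilling: 126 × 0.85 + 18 × 0.15 = 109.8 ppm.
Deficit to target: 122 − 109.8 = 12.2 mg/L.
Mass: 12.2 mg/L × 183,000 L = 2233 g cyanuric acid.

2.23 kg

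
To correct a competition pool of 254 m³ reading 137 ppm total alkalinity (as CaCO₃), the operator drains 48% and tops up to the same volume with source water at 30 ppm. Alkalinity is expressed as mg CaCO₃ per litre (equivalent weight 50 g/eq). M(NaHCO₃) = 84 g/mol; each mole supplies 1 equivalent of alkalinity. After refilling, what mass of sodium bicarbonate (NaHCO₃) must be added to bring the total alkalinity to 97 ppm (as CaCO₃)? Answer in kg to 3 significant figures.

4.85 kg

Volume: 254 m³ = 254,000 L.
After draining 48% and refilling: 137 × 0.52 + 30 × 0.48 = 85.64 ppm.
Deficit to target: 97 − 85.64 = 11.36 mg/L.
As CaCO₃: 11.36 mg/L × 254,000 L = 2885 g; ÷ 50 g/eq ÷ 1 = 57.71 mol NaHCO₃.
Mass: 57.71 × 84 = 4848 g.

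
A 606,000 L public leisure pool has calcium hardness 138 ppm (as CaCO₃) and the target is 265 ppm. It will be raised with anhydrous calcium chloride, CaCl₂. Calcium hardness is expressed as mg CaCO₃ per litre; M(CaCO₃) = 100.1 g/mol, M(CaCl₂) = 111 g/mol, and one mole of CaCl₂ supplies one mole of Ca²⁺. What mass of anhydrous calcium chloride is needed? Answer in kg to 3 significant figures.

Hardness to add: (265 − 138) = 127 mg/L as CaCO₃ × 606,000 L = 76,960 g as CaCO₃.
Moles of Ca²⁺ (1 mol Ca²⁺ ≡ 1 mol CaCO₃): 76,960 / 100.1 g/mol = 768.9 mol.
Mass of CaCl₂: 768.9 × 111 = 85,340 g.

85.3 kg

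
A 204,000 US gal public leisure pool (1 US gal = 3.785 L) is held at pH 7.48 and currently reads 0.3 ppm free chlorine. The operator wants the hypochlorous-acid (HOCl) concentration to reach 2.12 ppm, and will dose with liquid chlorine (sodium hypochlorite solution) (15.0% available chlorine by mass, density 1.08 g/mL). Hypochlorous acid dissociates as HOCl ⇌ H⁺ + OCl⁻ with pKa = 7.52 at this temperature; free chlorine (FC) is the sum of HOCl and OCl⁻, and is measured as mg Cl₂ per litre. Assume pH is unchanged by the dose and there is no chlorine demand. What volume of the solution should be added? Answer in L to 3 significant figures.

17.9 L

Volume: 204,000 US gal × 3.785 L/gal = 772,140 L.
[OCl⁻]/[HOCl] = 10^(pH − pKa) = 10^(7.48 − 7.52) = 0.912; fraction as HOCl = 1/(1 + 0.912) = 0.523.
Free chlorine required for 2.12 ppm HOCl: 2.12 / 0.523 = 4.053 ppm.
FC to add: 4.053 − 0.3 = 3.753 mg/L as Cl₂.
Cl₂ equivalent: 3.753 mg/L × 772,140 L = 2898 g.
Product at 15.0% available Cl: 2898 / 0.15 = 19,320 g.
Volume: 19,320 g ÷ 1.08 g/mL = 17,890 mL.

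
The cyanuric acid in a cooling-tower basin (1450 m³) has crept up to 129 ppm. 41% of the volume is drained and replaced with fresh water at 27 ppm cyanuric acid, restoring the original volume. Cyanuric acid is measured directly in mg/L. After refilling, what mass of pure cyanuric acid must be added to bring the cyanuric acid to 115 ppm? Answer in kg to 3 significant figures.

40.3 kg

Volume: 1450 m³ = 1,450,000 L.
After draining 41% and refilling: 129 × 0.59 + 27 × 0.41 = 87.18 ppm.
Deficit to target: 115 − 87.18 = 27.82 mg/L.
Mass: 27.82 mg/L × 1,450,000 L = 40,340 g cyanuric acid.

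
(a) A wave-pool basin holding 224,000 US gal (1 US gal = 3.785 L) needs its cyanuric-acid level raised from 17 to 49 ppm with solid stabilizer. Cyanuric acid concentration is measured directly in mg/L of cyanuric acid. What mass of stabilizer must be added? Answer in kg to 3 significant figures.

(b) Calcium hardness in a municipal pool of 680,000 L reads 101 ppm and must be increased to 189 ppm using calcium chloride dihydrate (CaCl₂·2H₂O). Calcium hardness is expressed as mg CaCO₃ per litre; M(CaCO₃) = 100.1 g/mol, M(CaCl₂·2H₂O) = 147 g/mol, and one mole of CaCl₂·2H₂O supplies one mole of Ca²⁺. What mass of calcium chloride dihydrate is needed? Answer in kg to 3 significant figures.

(a) 27.1 kg; (b) 87.9 kg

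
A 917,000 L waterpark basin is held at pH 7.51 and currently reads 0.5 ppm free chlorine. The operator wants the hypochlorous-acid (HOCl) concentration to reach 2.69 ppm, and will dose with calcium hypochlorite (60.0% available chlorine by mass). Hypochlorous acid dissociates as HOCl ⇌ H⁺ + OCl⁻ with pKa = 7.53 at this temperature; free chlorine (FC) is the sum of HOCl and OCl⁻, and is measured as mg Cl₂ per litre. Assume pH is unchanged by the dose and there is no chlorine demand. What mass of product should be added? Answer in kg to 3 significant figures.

7.27 kg

[OCl⁻]/[HOCl] = 10^(pH − pKa) = 10^(7.51 − 7.53) = 0.955; fraction as HOCl = 1/(1 + 0.955) = 0.5115.
Free chlorine required for 2.69 ppm HOCl: 2.69 / 0.5115 = 5.259 ppm.
FC to add: 5.259 − 0.5 = 4.759 mg/L as Cl₂.
Cl₂ equivalent: 4.759 mg/L × 917,000 L = 4364 g.
Product at 60.0% available Cl: 4364 / 0.6 = 7273 g.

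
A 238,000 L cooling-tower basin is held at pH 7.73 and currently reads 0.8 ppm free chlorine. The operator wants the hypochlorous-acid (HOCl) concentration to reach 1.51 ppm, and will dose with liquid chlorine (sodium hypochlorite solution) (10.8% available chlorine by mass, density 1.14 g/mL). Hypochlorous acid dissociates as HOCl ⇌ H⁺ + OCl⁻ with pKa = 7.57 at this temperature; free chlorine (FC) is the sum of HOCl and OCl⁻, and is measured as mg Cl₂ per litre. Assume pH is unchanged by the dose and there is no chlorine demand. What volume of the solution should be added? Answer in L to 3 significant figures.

5.59 L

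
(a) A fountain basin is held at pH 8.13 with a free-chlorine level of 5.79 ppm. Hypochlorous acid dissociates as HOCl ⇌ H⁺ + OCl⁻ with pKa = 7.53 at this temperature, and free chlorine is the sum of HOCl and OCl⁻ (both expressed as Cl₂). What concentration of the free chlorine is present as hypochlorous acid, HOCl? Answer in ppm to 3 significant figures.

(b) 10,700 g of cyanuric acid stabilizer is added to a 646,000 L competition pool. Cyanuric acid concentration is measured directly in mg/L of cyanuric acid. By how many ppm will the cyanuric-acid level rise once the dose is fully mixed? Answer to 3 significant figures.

(a) 1.16 ppm; (b) 16.6 ppm

(a) [OCl⁻]/[HOCl] = 10^(pH − pKa) = 10^(8.13 − 7.53) = 10^0.60 = 3.981.
(a) Fraction as HOCl = 1 / (1 + 3.981) = 0.2008.
(a) HOCl = 0.2008 × 5.79 ppm = 1.162 ppm.

(b) Rise: 10,700 g / 646,000 L × 1000 = 16.56 mg/L.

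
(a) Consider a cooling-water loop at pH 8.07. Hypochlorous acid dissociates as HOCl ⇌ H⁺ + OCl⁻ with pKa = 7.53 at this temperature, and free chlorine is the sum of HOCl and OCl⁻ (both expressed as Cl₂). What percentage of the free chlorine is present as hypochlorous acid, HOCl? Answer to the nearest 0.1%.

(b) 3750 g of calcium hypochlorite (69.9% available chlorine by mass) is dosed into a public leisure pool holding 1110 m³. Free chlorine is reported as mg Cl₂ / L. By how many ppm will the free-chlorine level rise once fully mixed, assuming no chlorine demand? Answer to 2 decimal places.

(a) 22.4%; (b) 2.36 ppm

(a) [OCl⁻]/[HOCl] = 10^(pH − pKa) = 10^(8.07 − 7.53) = 10^0.54 = 3.467.
(a) Fraction as HOCl = 1 / (1 + 3.467) = 0.2238.

(b) Volume: 1110 m³ = 1,110,000 L.
(b) Available chlorine delivered: 3750 g × 0.699 = 2621 g as Cl₂.
(b) Concentration rise: 2621 g / 1,110,000 L = 2.361 mg/L = 2.36 ppm.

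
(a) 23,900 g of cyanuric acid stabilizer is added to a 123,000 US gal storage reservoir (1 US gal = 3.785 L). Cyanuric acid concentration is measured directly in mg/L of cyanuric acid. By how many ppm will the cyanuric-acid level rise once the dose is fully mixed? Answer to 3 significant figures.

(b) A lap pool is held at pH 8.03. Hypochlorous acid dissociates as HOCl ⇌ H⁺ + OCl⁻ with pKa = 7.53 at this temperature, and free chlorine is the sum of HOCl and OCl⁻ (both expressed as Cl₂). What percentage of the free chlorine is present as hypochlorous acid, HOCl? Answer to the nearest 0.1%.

(a) 51.3 ppm; (b) 24.0%

(a) Volume: 123,000 US gal × 3.785 L/gal = 465,555 L.
(a) Rise: 23,900 g / 465,555 L × 1000 = 51.34 mg/L.

(b) [OCl⁻]/[HOCl] = 10^(pH − pKa) = 10^(8.03 − 7.53) = 10^0.50 = 3.162.
(b) Fraction as HOCl = 1 / (1 + 3.162) = 0.2403.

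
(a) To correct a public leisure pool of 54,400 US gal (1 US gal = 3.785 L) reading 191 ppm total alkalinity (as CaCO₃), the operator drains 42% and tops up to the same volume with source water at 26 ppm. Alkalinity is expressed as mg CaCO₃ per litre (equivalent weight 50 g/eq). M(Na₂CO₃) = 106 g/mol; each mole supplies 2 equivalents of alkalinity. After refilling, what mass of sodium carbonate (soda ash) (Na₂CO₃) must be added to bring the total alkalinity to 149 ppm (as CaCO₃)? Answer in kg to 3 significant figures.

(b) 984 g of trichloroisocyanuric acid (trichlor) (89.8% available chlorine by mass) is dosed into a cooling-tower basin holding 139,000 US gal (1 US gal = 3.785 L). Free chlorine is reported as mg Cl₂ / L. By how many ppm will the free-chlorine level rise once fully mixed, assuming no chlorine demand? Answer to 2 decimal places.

(a) Volume: 54,400 US gal × 3.785 L/gal = 205,904 L.
(a) After draining 42% and refilling: 191 × 0.58 + 26 × 0.42 = 121.7 ppm.
(a) Deficit to target: 149 − 121.7 = 27.3 mg/L.
(a) As CaCO₃: 27.3 mg/L × 205,904 L = 5621 g; ÷ 50 g/eq ÷ 2 = 56.21 mol Na₂CO₃.
(a) Mass: 56.21 × 106 = 5958 g.

(b) Volume: 139,000 US gal × 3.785 L/gal = 526,115 L.
(b) Available chlorine delivered: 984 g × 0.898 = 883.6 g as Cl₂.
(b) Concentration rise: 883.6 g / 526,115 L = 1.68 mg/L = 1.68 ppm.

(a) 5.96 kg; (b) 1.68 ppm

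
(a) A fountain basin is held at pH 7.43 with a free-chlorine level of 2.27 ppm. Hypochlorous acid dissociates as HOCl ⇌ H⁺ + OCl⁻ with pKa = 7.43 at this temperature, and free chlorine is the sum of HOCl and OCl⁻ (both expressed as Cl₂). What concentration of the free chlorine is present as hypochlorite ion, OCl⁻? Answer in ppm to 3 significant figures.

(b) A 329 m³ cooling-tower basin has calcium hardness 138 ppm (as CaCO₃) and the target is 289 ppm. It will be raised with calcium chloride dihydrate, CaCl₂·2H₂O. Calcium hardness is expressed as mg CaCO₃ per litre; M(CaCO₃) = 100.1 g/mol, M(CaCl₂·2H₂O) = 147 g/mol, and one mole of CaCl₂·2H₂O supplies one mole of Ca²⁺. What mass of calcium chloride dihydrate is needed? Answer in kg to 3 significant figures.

(a) [OCl⁻]/[HOCl] = 10^(pH − pKa) = 10^(7.43 − 7.43) = 10^0.00 = 1.
(a) Fraction as HOCl = 1 / (1 + 1) = 0.5.
(a) OCl⁻ = (1 − 0.5) × 2.27 ppm = 1.135 ppm.

(b) Volume: 329 m³ = 329,000 L.
(b) Hardness to add: (289 − 138) = 151 mg/L as CaCO₃ × 329,000 L = 49,680 g as CaCO₃.
(b) Moles of Ca²⁺ (1 mol Ca²⁺ ≡ 1 mol CaCO₃): 49,680 / 100.1 g/mol = 496.3 mol.
(b) Mass of CaCl₂·2H₂O: 496.3 × 147 = 72,960 g.

(a) 1.14 ppm; (b) 73.0 kg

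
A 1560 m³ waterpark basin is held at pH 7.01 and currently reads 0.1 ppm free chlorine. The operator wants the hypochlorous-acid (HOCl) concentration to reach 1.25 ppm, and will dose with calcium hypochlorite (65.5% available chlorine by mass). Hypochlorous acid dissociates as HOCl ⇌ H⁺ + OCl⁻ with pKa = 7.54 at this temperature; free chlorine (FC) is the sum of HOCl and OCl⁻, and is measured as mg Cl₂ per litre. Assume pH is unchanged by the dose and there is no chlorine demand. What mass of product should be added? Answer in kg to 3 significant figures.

Volume: 1560 m³ = 1,560,000 L.
[OCl⁻]/[HOCl] = 10^(pH − pKa) = 10^(7.01 − 7.54) = 0.2951; fraction as HOCl = 1/(1 + 0.2951) = 0.7721.
Free chlorine required for 1.25 ppm HOCl: 1.25 / 0.7721 = 1.619 ppm.
FC to add: 1.619 − 0.1 = 1.519 mg/L as Cl₂.
Cl₂ equivalent: 1.519 mg/L × 1,560,000 L = 2369 g.
Product at 65.5% available Cl: 2369 / 0.655 = 3618 g.

3.62 kg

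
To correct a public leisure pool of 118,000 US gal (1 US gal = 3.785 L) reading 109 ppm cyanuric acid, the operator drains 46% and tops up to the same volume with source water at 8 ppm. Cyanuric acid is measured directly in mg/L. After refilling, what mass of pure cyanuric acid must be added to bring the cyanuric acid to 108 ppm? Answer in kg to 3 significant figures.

Volume: 118,000 US gal × 3.785 L/gal = 446,630 L.
After draining 46% and refilling: 109 × 0.54 + 8 × 0.46 = 62.54 ppm.
Deficit to target: 108 − 62.54 = 45.46 mg/L.
Mass: 45.46 mg/L × 446,630 L = 20,300 g cyanuric acid.

20.3 kg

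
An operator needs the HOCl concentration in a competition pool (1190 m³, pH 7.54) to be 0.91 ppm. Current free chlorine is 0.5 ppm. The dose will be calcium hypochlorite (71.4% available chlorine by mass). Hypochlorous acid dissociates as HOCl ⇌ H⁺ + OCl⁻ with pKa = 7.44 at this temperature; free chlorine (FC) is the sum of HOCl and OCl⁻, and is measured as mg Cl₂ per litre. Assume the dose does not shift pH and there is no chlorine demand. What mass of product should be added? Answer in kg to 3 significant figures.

2.59 kg

Volume: 1190 m³ = 1,190,000 L.
[OCl⁻]/[HOCl] = 10^(pH − pKa) = 10^(7.54 − 7.44) = 1.259; fraction as HOCl = 1/(1 + 1.259) = 0.4427.
Free chlorine required for 0.91 ppm HOCl: 0.91 / 0.4427 = 2.056 ppm.
FC to add: 2.056 − 0.5 = 1.556 mg/L as Cl₂.
Cl₂ equivalent: 1.556 mg/L × 1,190,000 L = 1851 g.
Product at 71.4% available Cl: 1851 / 0.714 = 2593 g.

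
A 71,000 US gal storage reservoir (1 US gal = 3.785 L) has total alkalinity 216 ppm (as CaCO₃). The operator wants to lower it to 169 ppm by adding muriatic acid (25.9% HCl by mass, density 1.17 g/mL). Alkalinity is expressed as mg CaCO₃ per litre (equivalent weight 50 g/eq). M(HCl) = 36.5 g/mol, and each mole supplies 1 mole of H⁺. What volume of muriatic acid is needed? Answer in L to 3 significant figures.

Volume: 71,000 US gal × 3.785 L/gal = 268,735 L.
Alkalinity to neutralize: (216 − 169) = 47 mg/L as CaCO₃ × 268,735 L = 12,630 g as CaCO₃.
Equivalents of H⁺ required: 12,630 ÷ 50 g/eq = 252.6 eq = 252.6 mol HCl.
Mass of HCl: 252.6 × 36.5 = 9220 g.
Mass of 25.9% solution: 9220 / 0.259 = 35,600 g.
Volume: 35,600 g ÷ 1.17 g/mL = 30,430 mL.

30.4 L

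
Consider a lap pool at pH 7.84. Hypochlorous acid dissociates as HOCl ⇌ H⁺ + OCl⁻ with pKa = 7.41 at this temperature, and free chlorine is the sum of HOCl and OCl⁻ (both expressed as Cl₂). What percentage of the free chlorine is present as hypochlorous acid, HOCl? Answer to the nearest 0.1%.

27.1%

[OCl⁻]/[HOCl] = 10^(pH − pKa) = 10^(7.84 − 7.41) = 10^0.43 = 2.692.
Fraction as HOCl = 1 / (1 + 2.692) = 0.2709.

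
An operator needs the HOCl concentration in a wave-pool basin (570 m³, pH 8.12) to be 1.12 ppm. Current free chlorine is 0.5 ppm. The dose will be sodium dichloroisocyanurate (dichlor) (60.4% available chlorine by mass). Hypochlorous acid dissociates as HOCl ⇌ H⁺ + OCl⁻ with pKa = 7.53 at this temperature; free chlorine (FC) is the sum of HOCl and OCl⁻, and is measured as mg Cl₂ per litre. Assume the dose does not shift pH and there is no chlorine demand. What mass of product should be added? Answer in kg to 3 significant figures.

4.70 kg

Volume: 570 m³ = 570,000 L.
[OCl⁻]/[HOCl] = 10^(pH − pKa) = 10^(8.12 − 7.53) = 3.89; fraction as HOCl = 1/(1 + 3.89) = 0.2045.
Free chlorine required for 1.12 ppm HOCl: 1.12 / 0.2045 = 5.477 ppm.
FC to add: 5.477 − 0.5 = 4.977 mg/L as Cl₂.
Cl₂ equivalent: 4.977 mg/L × 570,000 L = 2837 g.
Product at 60.4% available Cl: 2837 / 0.604 = 4697 g.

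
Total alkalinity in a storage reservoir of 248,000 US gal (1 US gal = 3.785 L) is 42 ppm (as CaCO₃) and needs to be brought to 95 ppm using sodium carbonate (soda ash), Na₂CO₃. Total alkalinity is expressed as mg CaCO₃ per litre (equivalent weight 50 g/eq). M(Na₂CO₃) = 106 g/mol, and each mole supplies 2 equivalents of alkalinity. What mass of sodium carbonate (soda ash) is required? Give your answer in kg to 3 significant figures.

Volume: 248,000 US gal × 3.785 L/gal = 938,680 L.
Alkalinity to add: (95 − 42) = 53 mg/L as CaCO₃ × 938,680 L = 49,750 g as CaCO₃.
Equivalents: 49,750 g ÷ 50 g/eq = 995 eq.
Each mole of Na₂CO₃ supplies 2 eq, so 995 / 2 = 497.5 mol.
Mass: 497.5 mol × 106 g/mol = 52,740 g.

52.7 kg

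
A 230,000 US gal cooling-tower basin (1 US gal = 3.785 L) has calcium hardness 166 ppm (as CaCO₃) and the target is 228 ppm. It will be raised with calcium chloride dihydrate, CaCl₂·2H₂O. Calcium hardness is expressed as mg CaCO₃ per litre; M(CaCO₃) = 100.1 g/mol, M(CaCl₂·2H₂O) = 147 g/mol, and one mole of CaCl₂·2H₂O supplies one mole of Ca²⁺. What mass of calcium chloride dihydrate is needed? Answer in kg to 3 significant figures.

Volume: 230,000 US gal × 3.785 L/gal = 870,550 L.
Hardness to add: (228 − 166) = 62 mg/L as CaCO₃ × 870,550 L = 53,970 g as CaCO₃.
Moles of Ca²⁺ (1 mol Ca²⁺ ≡ 1 mol CaCO₃): 53,970 / 100.1 g/mol = 539.2 mol.
Mass of CaCl₂·2H₂O: 539.2 × 147 = 79,260 g.

79.3 kg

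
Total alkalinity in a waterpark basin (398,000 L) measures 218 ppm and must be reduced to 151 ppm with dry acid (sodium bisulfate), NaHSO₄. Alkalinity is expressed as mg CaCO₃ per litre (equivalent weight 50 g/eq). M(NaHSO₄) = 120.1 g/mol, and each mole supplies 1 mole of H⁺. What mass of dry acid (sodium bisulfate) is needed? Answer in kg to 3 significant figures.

64.1 kg

Alkalinity to neutralize: (218 − 151) = 67 mg/L as CaCO₃ × 398,000 L = 26,670 g as CaCO₃.
Equivalents of H⁺ required: 26,670 ÷ 50 g/eq = 533.3 eq = 533.3 mol NaHSO₄.
Mass of NaHSO₄: 533.3 × 120.1 = 64,050 g.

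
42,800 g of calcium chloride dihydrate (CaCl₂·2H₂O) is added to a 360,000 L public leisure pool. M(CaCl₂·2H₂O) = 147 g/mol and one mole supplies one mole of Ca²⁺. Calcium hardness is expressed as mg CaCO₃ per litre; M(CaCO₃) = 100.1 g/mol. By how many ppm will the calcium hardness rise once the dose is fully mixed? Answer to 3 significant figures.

81.0 ppm

Moles of Ca²⁺: 42,800 g ÷ 147 g/mol = 291.2 mol.
As CaCO₃: 291.2 mol × 100.1 g/mol = 29,140 g.
Rise: 29,140 g / 360,000 L × 1000 = 80.96 mg/L.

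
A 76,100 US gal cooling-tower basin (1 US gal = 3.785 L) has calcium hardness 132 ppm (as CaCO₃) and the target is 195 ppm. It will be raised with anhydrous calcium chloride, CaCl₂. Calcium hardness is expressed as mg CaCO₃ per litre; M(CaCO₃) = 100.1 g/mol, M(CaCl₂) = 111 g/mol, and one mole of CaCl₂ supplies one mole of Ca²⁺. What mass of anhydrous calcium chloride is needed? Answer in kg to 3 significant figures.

Volume: 76,100 US gal × 3.785 L/gal = 288,038 L.
Hardness to add: (195 − 132) = 63 mg/L as CaCO₃ × 288,038 L = 18,150 g as CaCO₃.
Moles of Ca²⁺ (1 mol Ca²⁺ ≡ 1 mol CaCO₃): 18,150 / 100.1 g/mol = 181.3 mol.
Mass of CaCl₂: 181.3 × 111 = 20,120 g.

20.1 kg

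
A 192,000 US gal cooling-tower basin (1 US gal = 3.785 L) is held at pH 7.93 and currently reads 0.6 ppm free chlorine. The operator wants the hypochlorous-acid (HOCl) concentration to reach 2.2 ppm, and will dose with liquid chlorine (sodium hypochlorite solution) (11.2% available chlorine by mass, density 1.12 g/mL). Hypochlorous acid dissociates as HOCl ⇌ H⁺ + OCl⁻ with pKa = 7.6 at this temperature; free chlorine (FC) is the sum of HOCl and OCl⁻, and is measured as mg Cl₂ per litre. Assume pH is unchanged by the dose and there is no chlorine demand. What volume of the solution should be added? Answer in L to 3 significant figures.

Volume: 192,000 US gal × 3.785 L/gal = 726,720 L.
[OCl⁻]/[HOCl] = 10^(pH − pKa) = 10^(7.93 − 7.6) = 2.138; fraction as HOCl = 1/(1 + 2.138) = 0.3187.
Free chlorine required for 2.2 ppm HOCl: 2.2 / 0.3187 = 6.904 ppm.
FC to add: 6.904 − 0.6 = 6.304 mg/L as Cl₂.
Cl₂ equivalent: 6.304 mg/L × 726,720 L = 4581 g.
Product at 11.2% available Cl: 4581 / 0.112 = 40,900 g.
Volume: 40,900 g ÷ 1.12 g/mL = 36,520 mL.

36.5 L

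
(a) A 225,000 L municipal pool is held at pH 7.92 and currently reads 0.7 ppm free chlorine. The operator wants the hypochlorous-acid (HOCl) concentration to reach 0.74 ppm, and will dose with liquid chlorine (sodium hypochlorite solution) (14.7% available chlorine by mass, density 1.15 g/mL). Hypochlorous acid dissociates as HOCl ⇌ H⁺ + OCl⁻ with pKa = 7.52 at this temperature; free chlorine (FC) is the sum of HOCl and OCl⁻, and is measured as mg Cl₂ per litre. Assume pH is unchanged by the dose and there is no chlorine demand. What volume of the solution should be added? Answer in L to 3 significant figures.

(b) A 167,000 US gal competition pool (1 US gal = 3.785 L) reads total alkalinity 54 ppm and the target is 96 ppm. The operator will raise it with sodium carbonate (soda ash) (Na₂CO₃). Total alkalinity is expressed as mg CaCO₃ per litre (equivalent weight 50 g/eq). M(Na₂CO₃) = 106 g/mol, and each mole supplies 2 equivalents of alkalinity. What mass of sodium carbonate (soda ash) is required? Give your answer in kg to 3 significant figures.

(a) [OCl⁻]/[HOCl] = 10^(pH − pKa) = 10^(7.92 − 7.52) = 2.512; fraction as HOCl = 1/(1 + 2.512) = 0.2847.
(a) Free chlorine required for 0.74 ppm HOCl: 0.74 / 0.2847 = 2.599 ppm.
(a) FC to add: 2.599 − 0.7 = 1.899 mg/L as Cl₂.
(a) Cl₂ equivalent: 1.899 mg/L × 225,000 L = 427.2 g.
(a) Product at 14.7% available Cl: 427.2 / 0.147 = 2906 g.
(a) Volume: 2906 g ÷ 1.15 g/mL = 2527 mL.

(b) Volume: 167,000 US gal × 3.785 L/gal = 632,095 L.
(b) Alkalinity to add: (96 − 54) = 42 mg/L as CaCO₃ × 632,095 L = 26,550 g as CaCO₃.
(b) Equivalents: 26,550 g ÷ 50 g/eq = 531 eq.
(b) Each mole of Na₂CO₃ supplies 2 eq, so 531 / 2 = 265.5 mol.
(b) Mass: 265.5 mol × 106 g/mol = 28,140 g.

(a) 2.53 L; (b) 28.1 kg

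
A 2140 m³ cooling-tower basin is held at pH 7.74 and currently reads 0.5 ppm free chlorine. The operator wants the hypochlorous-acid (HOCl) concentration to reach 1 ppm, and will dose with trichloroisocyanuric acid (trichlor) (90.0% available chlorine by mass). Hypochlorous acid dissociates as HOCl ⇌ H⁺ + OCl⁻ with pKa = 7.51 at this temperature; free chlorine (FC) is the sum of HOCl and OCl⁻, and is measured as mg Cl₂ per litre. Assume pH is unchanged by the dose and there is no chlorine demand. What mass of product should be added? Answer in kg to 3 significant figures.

5.23 kg

Volume: 2140 m³ = 2,140,000 L.
[OCl⁻]/[HOCl] = 10^(pH − pKa) = 10^(7.74 − 7.51) = 1.698; fraction as HOCl = 1/(1 + 1.698) = 0.3706.
Free chlorine required for 1 ppm HOCl: 1 / 0.3706 = 2.698 ppm.
FC to add: 2.698 − 0.5 = 2.198 mg/L as Cl₂.
Cl₂ equivalent: 2.198 mg/L × 2,140,000 L = 4704 g.
Product at 90.0% available Cl: 4704 / 0.9 = 5227 g.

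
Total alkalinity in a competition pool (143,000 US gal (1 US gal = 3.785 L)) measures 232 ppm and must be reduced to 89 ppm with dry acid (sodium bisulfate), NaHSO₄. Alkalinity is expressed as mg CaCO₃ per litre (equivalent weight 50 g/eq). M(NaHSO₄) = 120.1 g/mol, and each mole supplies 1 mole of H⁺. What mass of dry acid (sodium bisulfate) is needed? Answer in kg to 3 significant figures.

Volume: 143,000 US gal × 3.785 L/gal = 541,255 L.
Alkalinity to neutralize: (232 − 89) = 143 mg/L as CaCO₃ × 541,255 L = 77,400 g as CaCO₃.
Equivalents of H⁺ required: 77,400 ÷ 50 g/eq = 1548 eq = 1548 mol NaHSO₄.
Mass of NaHSO₄: 1548 × 120.1 = 185,900 g.

186 kg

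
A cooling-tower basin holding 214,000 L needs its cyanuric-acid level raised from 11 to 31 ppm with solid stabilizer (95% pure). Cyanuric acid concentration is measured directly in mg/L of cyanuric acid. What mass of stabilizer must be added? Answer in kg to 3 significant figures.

4.51 kg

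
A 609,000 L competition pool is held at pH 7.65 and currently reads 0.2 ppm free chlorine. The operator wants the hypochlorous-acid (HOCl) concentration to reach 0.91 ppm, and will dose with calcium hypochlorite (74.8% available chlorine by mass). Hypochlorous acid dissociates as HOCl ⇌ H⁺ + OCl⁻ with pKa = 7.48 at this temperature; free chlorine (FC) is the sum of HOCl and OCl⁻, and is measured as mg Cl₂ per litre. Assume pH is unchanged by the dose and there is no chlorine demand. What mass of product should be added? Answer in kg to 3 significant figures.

1.67 kg

[OCl⁻]/[HOCl] = 10^(pH − pKa) = 10^(7.65 − 7.48) = 1.479; fraction as HOCl = 1/(1 + 1.479) = 0.4034.
Free chlorine required for 0.91 ppm HOCl: 0.91 / 0.4034 = 2.256 ppm.
FC to add: 2.256 − 0.2 = 2.056 mg/L as Cl₂.
Cl₂ equivalent: 2.056 mg/L × 609,000 L = 1252 g.
Product at 74.8% available Cl: 1252 / 0.748 = 1674 g.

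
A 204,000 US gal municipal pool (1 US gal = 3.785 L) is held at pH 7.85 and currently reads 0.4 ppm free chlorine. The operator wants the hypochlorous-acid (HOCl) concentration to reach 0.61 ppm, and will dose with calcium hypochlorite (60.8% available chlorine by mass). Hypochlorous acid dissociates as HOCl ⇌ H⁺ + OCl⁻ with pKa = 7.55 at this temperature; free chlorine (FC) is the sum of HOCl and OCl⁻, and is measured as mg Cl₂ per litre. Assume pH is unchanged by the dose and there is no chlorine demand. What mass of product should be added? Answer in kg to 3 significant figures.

1.81 kg

Volume: 204,000 US gal × 3.785 L/gal = 772,140 L.
[OCl⁻]/[HOCl] = 10^(pH − pKa) = 10^(7.85 − 7.55) = 1.995; fraction as HOCl = 1/(1 + 1.995) = 0.3339.
Free chlorine required for 0.61 ppm HOCl: 0.61 / 0.3339 = 1.827 ppm.
FC to add: 1.827 − 0.4 = 1.427 mg/L as Cl₂.
Cl₂ equivalent: 1.427 mg/L × 772,140 L = 1102 g.
Product at 60.8% available Cl: 1102 / 0.608 = 1812 g.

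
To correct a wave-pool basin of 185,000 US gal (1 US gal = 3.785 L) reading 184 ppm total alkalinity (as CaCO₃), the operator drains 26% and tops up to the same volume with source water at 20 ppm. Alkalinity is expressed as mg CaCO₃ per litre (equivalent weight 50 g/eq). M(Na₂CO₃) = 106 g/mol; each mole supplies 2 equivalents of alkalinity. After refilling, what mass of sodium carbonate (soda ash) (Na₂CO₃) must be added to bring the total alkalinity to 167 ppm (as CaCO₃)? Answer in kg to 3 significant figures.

Volume: 185,000 US gal × 3.785 L/gal = 700,225 L.
After draining 26% and refilling: 184 × 0.74 + 20 × 0.26 = 141.36 ppm.
Deficit to target: 167 − 141.36 = 25.64 mg/L.
As CaCO₃: 25.64 mg/L × 700,225 L = 17,950 g; ÷ 50 g/eq ÷ 2 = 179.5 mol Na₂CO₃.
Mass: 179.5 × 106 = 19,030 g.

19.0 kg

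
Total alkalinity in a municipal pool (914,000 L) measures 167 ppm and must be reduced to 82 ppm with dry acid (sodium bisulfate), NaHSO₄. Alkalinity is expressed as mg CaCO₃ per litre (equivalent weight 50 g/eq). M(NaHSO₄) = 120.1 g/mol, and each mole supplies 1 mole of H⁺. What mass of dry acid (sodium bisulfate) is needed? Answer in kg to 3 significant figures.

187 kg

Alkalinity to neutralize: (167 − 82) = 85 mg/L as CaCO₃ × 914,000 L = 77,690 g as CaCO₃.
Equivalents of H⁺ required: 77,690 ÷ 50 g/eq = 1554 eq = 1554 mol NaHSO₄.
Mass of NaHSO₄: 1554 × 120.1 = 186,600 g.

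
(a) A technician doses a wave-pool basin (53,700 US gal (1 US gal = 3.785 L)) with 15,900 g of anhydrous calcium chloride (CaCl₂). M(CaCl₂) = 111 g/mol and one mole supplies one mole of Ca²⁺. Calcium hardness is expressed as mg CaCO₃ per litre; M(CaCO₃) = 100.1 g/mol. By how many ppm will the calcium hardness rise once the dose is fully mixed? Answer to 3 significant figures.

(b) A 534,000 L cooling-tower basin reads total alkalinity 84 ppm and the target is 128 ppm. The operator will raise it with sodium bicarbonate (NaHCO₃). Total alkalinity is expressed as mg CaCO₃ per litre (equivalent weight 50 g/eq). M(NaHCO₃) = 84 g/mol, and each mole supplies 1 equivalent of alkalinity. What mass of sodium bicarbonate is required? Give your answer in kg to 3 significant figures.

(a) Volume: 53,700 US gal × 3.785 L/gal = 203,254 L.
(a) Moles of Ca²⁺: 15,900 g ÷ 111 g/mol = 143.2 mol.
(a) As CaCO₃: 143.2 mol × 100.1 g/mol = 14,340 g.
(a) Rise: 14,340 g / 203,254 L × 1000 = 70.55 mg/L.

(b) Alkalinity to add: (128 − 84) = 44 mg/L as CaCO₃ × 534,000 L = 23,500 g as CaCO₃.
(b) Equivalents: 23,500 g ÷ 50 g/eq = 469.9 eq.
(b) NaHCO₃ supplies 1 eq per mole → 469.9 mol.
(b) Mass: 469.9 mol × 84 g/mol = 39,470 g.

(a) 70.5 ppm; (b) 39.5 kg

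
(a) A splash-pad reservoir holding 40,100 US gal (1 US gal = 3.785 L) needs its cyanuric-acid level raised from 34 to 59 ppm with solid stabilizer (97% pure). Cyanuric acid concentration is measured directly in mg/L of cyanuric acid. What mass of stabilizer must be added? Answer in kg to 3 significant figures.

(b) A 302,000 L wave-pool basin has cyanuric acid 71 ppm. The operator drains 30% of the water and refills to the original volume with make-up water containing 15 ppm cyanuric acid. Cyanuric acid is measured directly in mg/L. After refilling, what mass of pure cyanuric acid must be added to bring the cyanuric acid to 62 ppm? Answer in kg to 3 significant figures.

(a) 3.91 kg; (b) 2.36 kg

(a) Volume: 40,100 US gal × 3.785 L/gal = 151,778 L.
(a) CYA to add: (59 − 34) = 25 mg/L × 151,778 L = 3794 g cyanuric acid.
(a) At 97% purity: 3794 / 0.97 = 3912 g product.

(b) After draining 30% and refilling: 71 × 0.70 + 15 × 0.30 = 54.2 ppm.
(b) Deficit to target: 62 − 54.2 = 7.8 mg/L.
(b) Mass: 7.8 mg/L × 302,000 L = 2356 g cyanuric acid.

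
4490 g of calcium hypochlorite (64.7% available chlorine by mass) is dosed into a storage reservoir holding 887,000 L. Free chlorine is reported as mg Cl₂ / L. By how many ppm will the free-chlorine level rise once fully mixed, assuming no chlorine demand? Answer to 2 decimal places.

3.28 ppm

Available chlorine delivered: 4490 g × 0.647 = 2905 g as Cl₂.
Concentration rise: 2905 g / 887,000 L = 3.275 mg/L = 3.28 ppm.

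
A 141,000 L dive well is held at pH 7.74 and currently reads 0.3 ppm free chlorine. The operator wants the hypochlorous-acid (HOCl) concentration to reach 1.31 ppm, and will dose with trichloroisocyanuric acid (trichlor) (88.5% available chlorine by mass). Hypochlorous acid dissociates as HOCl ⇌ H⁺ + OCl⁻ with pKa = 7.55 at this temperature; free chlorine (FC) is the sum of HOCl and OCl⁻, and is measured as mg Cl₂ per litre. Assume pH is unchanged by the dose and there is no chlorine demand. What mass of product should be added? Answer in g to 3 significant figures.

484 g

[OCl⁻]/[HOCl] = 10^(pH − pKa) = 10^(7.74 − 7.55) = 1.549; fraction as HOCl = 1/(1 + 1.549) = 0.3923.
Free chlorine required for 1.31 ppm HOCl: 1.31 / 0.3923 = 3.339 ppm.
FC to add: 3.339 − 0.3 = 3.039 mg/L as Cl₂.
Cl₂ equivalent: 3.039 mg/L × 141,000 L = 428.5 g.
Product at 88.5% available Cl: 428.5 / 0.885 = 484.2 g.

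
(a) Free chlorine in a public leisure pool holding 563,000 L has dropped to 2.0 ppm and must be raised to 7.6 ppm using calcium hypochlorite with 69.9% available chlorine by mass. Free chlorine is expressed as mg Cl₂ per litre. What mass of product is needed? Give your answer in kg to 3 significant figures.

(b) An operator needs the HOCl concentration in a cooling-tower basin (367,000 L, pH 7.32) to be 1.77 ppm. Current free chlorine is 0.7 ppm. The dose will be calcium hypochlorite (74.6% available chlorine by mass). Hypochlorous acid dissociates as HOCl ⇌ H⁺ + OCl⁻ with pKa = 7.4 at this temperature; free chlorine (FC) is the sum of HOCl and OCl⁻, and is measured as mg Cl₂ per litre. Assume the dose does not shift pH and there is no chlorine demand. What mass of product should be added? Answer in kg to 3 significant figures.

(a) 4.51 kg; (b) 1.25 kg

(a) Chlorine deficit: 7.6 − 2.0 = 5.6 ppm = 5.6 mg/L as Cl₂.
(a) Cl₂ equivalent needed: 5.6 mg/L × 563,000 L = 3,153,000 mg = 3153 g.
(a) Product at 69.9% available chlorine: 3153 / 0.699 = 4510 g.

(b) [OCl⁻]/[HOCl] = 10^(pH − pKa) = 10^(7.32 − 7.4) = 0.8318; fraction as HOCl = 1/(1 + 0.8318) = 0.5459.
(b) Free chlorine required for 1.77 ppm HOCl: 1.77 / 0.5459 = 3.242 ppm.
(b) FC to add: 3.242 − 0.7 = 2.542 mg/L as Cl₂.
(b) Cl₂ equivalent: 2.542 mg/L × 367,000 L = 933 g.
(b) Product at 74.6% available Cl: 933 / 0.746 = 1251 g.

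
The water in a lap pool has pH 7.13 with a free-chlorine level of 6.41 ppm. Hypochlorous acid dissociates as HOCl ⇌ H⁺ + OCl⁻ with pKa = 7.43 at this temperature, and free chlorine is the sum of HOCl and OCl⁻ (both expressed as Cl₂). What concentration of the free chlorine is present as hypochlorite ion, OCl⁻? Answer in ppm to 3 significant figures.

[OCl⁻]/[HOCl] = 10^(pH − pKa) = 10^(7.13 − 7.43) = 10^-0.30 = 0.5012.
Fraction as HOCl = 1 / (1 + 0.5012) = 0.6661.
OCl⁻ = (1 − 0.6661) × 6.41 ppm = 2.14 ppm.

2.14 ppm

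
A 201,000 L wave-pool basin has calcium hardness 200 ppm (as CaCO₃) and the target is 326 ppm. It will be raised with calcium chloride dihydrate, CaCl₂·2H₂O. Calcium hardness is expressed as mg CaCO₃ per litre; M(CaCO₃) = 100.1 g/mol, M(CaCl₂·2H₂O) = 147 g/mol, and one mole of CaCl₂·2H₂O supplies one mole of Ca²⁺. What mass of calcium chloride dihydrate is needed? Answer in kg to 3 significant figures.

37.2 kg

Hardness to add: (326 − 200) = 126 mg/L as CaCO₃ × 201,000 L = 25,330 g as CaCO₃.
Moles of Ca²⁺ (1 mol Ca²⁺ ≡ 1 mol CaCO₃): 25,330 / 100.1 g/mol = 253 mol.
Mass of CaCl₂·2H₂O: 253 × 147 = 37,190 g.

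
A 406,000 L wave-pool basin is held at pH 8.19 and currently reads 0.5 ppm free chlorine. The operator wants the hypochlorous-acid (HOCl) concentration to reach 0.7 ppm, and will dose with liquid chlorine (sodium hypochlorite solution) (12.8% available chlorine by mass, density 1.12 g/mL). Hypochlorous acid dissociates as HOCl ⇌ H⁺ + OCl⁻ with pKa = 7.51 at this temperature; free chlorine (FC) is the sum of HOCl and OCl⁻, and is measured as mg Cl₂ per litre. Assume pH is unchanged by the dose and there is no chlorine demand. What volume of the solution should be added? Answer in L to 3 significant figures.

10.1 L

[OCl⁻]/[HOCl] = 10^(pH − pKa) = 10^(8.19 − 7.51) = 4.786; fraction as HOCl = 1/(1 + 4.786) = 0.1728.
Free chlorine required for 0.7 ppm HOCl: 0.7 / 0.1728 = 4.05 ppm.
FC to add: 4.05 − 0.5 = 3.55 mg/L as Cl₂.
Cl₂ equivalent: 3.55 mg/L × 406,000 L = 1441 g.
Product at 12.8% available Cl: 1441 / 0.128 = 11,260 g.
Volume: 11,260 g ÷ 1.12 g/mL = 10,050 mL.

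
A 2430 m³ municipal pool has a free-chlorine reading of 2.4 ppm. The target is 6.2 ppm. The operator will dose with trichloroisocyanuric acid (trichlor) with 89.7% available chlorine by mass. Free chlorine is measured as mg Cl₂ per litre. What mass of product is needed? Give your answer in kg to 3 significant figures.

Volume: 2430 m³ = 2,430,000 L.
Chlorine deficit: 6.2 − 2.4 = 3.8 ppm = 3.8 mg/L as Cl₂.
Cl₂ equivalent needed: 3.8 mg/L × 2,430,000 L = 9,234,000 mg = 9234 g.
Product at 89.7% available chlorine: 9234 / 0.897 = 10,290 g.

10.3 kg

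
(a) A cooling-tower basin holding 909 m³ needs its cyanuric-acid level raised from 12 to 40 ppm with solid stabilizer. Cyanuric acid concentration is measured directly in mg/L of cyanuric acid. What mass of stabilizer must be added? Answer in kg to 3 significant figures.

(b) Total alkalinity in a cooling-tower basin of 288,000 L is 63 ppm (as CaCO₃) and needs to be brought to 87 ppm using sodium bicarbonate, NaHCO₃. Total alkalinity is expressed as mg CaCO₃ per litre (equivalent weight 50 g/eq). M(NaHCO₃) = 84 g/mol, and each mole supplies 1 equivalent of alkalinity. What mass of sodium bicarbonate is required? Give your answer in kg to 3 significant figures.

(a) 25.5 kg; (b) 11.6 kg

(a) Volume: 909 m³ = 909,000 L.
(a) CYA to add: (40 − 12) = 28 mg/L × 909,000 L = 25,450 g cyanuric acid.

(b) Alkalinity to add: (87 − 63) = 24 mg/L as CaCO₃ × 288,000 L = 6912 g as CaCO₃.
(b) Equivalents: 6912 g ÷ 50 g/eq = 138.2 eq.
(b) NaHCO₃ supplies 1 eq per mole → 138.2 mol.
(b) Mass: 138.2 mol × 84 g/mol = 11,610 g.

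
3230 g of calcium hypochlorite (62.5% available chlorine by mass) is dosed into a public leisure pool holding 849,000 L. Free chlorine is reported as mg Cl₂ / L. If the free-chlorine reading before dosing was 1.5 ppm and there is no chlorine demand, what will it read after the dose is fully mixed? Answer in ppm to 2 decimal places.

3.88 ppm

Available chlorine delivered: 3230 g × 0.625 = 2019 g as Cl₂.
Concentration rise: 2019 g / 849,000 L = 2.378 mg/L = 2.38 ppm.
Final FC: 1.5 + 2.38 = 3.88 ppm.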